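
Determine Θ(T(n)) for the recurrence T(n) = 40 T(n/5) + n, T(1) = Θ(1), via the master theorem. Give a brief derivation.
T(n) = Θ(n^(log_5 40))

Master theorem: compare f(n) = n to n^(log_5 40) where log_5 40 ≈ 2.292. Since 1 < log_5 40, we have f(n) = O(n^(log_5 40 − ε)) for some ε > 0 — Case 1. Hence T(n) = Θ(n^(log_5 40)).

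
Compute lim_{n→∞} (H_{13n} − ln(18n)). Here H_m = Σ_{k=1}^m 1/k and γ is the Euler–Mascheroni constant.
lim = ln(13/18) + γ

By Euler-Maclaurin, H_m = ln m + γ + O(1/m). So
  H_{13n} − ln(18n) = ln(13n) + γ − ln(18n) + O(1/n)
                       = ln(13/18) + γ + O(1/n).
Hence the limit is ln(13/18) + γ.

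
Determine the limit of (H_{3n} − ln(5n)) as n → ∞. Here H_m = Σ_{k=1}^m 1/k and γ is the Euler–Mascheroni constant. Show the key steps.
lim = ln(3/5) + γ

By Euler-Maclaurin, H_m = ln m + γ + O(1/m). So
  H_{3n} − ln(5n) = ln(3n) + γ − ln(5n) + O(1/n)
                       = ln(3/5) + γ + O(1/n).
Hence the limit is ln(3/5) + γ.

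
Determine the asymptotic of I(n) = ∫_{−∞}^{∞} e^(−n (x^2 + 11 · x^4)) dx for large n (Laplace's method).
I(n) ~ sqrt(π/n)

φ(x) = x^2 + 11 · x^4 has its unique global minimum at x* = 0 (since φ'(x) = 2x + 44x^3 = 0 only at x = 0 for real x with both coefficients positive, and φ → ∞ as |x| → ∞). At x* = 0, φ(0) = 0 and φ''(0) = 2. Laplace's method then gives
  I(n) ~ sqrt(2π / (n · φ''(0))) · e^(−n φ(0)) = sqrt(2π / (2n)) = sqrt(π/n).
The 11 · x^4 term contributes only at subleading order (an O(1/n) relative correction).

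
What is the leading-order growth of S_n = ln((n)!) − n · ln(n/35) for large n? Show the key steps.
S_n ~ n · (ln 35 − 1) + O(ln n)

Stirling: ln((n)!) = n ln(n) − n + O(ln n).
  S_n = n ln(n) − n − n ln(n/35) + O(ln n)
      = n ln(n) − n ln n + n ln 35 − n + O(ln n)
      = n ln 35 − n + O(ln n)
      = n (ln 35 − 1) + O(ln n).
Numerically ln(35) − 1 ≈ 2.5553.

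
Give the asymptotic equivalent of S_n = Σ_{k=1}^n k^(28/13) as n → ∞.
S_n ~ (13/41) · n^(41/13)

Integral comparison: Σ_{k=1}^n k^(28/13) = ∫_0^n x^(28/13) dx + O(n^(28/13)). The integral is n^(1 + 28/13) / (1 + 28/13) = n^((28+13)/13) / ((28+13)/13) = (13/41) · n^(41/13).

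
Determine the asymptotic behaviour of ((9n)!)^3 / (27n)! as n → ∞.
((9n)!)^3/(27n)! ~ ((2π·9n)^(2/2) / sqrt(3)) · 3^(−3·9n)  →  0

Write N = 9n. Stirling: N! ~ sqrt(2π N)(N/e)^N and (3N)! ~ sqrt(2π·3N)·(3N/e)^(3N).
  (N!)^3/(3N)! ~ (2π N)^(3/2) (N/e)^(3N) / [sqrt(2π·3N) (3N/e)^(3N)]
     = (2π N)^(3/2) / sqrt(2π·3N) · (N/(3N))^(3N)
     = (2π N)^((3−1)/2) / sqrt(3) · 3^(−3N).
Since 3^3 > 1, the factor 3^(−3N) decays exponentially, so the ratio → 0. Substituting N = 9n gives the stated form.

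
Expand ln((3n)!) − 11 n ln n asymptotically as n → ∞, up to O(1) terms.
ln((3n)!) − 11 n ln n = −8 n ln n + 3(ln 3 − 1) n + (1/2) ln(2π·3n) + O(1/n)

Stirling: ln((3n)!) = 3n ln(3n) − 3n + (1/2) ln(2π·3n) + O(1/n).
Expand 3n ln(3n) = 3n (ln n + ln 3) = 3n ln n + 3n ln 3.
Subtract 11n ln n: leading term is (3 − 11) n ln n = −8 n ln n. The next term is 3n ln 3 − 3n = 3(ln 3 − 1) n. Then the (1/2) ln(2π·3n) correction.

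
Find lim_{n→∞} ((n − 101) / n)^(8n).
lim = e^(−808)

Rewrite as (1 − 101/n)^(8n). By the standard limit (1 + x/n)^n → e^x, we have (1 − 101/n)^n → e^(−101), and raising to the 8th power gives e^(−808).
More precisely, ln[(1 − 101/n)^(8n)] = 8n · ln(1 − 101/n) = 8n · (-101/n + O(1/n^2)) = -808 + O(1/n) → -808.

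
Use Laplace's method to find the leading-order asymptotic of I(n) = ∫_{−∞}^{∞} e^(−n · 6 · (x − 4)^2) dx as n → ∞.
I(n) = sqrt(π/(6n))

Here φ(x) = 6 · (x − 4)^2 has its unique minimum at x* = 4 with φ(x*) = 0 and φ''(x*) = 12. Laplace's method gives
  I(n) ~ e^(−n φ(x*)) · sqrt(2π / (n · φ''(x*))) = sqrt(2π / (12n)) = sqrt(π/(6n)).
This is exact: substituting u = (x − 4)·sqrt(6n) gives I(n) = (1/sqrt(6n)) ∫_{−∞}^{∞} e^(−u^2) du = sqrt(π/(6n)).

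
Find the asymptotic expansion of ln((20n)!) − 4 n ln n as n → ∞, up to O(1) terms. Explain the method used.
ln((20n)!) − 4 n ln n = 16 n ln n + 20(ln 20 − 1) n + (1/2) ln(2π·20n) + O(1/n)

Stirling: ln((20n)!) = 20n ln(20n) − 20n + (1/2) ln(2π·20n) + O(1/n).
Expand 20n ln(20n) = 20n (ln n + ln 20) = 20n ln n + 20n ln 20.
Subtract 4n ln n: leading term is (20 − 4) n ln n = 16 n ln n. The next term is 20n ln 20 − 20n = 20(ln 20 − 1) n. Then the (1/2) ln(2π·20n) correction.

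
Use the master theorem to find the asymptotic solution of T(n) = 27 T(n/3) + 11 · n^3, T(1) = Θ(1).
T(n) = Θ(n^3 log n)

log_3 27 = 3, and f(n) = 11 · n^3 = Θ(n^(log_3 27)). This is Case 2 of the master theorem: T(n) = Θ(f(n) · log n) = Θ(n^3 log n).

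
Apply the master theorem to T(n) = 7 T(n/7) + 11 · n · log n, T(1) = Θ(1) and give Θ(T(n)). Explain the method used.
T(n) = Θ(n · (log n)^2)

Here log_7 7 = 1 and f(n) = 11 · n · log n = Θ(n^(log_7 7) · (log n)^1). This is the extended Case 2 of the master theorem (f matches the critical exponent up to log factors), giving T(n) = Θ(n^(log_7 7) · (log n)^(1+1)) = Θ(n · (log n)^2).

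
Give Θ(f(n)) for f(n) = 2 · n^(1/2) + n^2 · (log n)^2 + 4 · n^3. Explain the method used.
f(n) ∈ Θ(n^3)

Compare the terms by growth order. For large n, n^a · (log n)^b dominates n^a' · (log n)^b' iff a > a', or (a = a' and b > b'). Ranking the 3 terms shows the dominant one is 4 · n^3. Hence f(n) ∈ Θ(n^3).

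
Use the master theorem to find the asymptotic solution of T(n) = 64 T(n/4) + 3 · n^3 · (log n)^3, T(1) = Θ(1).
T(n) = Θ(n^3 · (log n)^4)

Here log_4 64 = 3 and f(n) = 3 · n^3 · (log n)^3 = Θ(n^(log_4 64) · (log n)^3). This is the extended Case 2 of the master theorem (f matches the critical exponent up to log factors), giving T(n) = Θ(n^(log_4 64) · (log n)^(3+1)) = Θ(n^3 · (log n)^4).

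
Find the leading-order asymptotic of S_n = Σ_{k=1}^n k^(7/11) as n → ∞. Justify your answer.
S_n ~ (11/18) · n^(18/11)

Integral comparison: Σ_{k=1}^n k^(7/11) = ∫_0^n x^(7/11) dx + O(n^(7/11)). The integral is n^(1 + 7/11) / (1 + 7/11) = n^((7+11)/11) / ((7+11)/11) = (11/18) · n^(18/11).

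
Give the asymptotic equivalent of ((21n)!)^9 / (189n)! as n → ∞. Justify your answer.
((21n)!)^9/(189n)! ~ ((2π·21n)^(8/2) / 3) · 9^(−9·21n)  →  0

Write N = 21n. Stirling: N! ~ sqrt(2π N)(N/e)^N and (9N)! ~ sqrt(2π·9N)·(9N/e)^(9N).
  (N!)^9/(9N)! ~ (2π N)^(9/2) (N/e)^(9N) / [sqrt(2π·9N) (9N/e)^(9N)]
     = (2π N)^(9/2) / sqrt(2π·9N) · (N/(9N))^(9N)
     = (2π N)^((9−1)/2) / 3 · 9^(−9N).
Since 9^9 > 1, the factor 9^(−9N) decays exponentially, so the ratio → 0. Substituting N = 21n gives the stated form.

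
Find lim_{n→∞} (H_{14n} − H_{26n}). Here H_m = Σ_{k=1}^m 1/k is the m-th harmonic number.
lim = ln(14/26) = ln(7/13)

Euler-Maclaurin gives H_m = ln m + γ + 1/(2m) + O(1/m^2). The γ and O(1/m) terms cancel in the difference:
  H_{14n} − H_{26n} = ln(14n) − ln(26n) + O(1/n) = ln(14/26) + O(1/n).
Hence the limit is ln(14/26) = ln(7/13).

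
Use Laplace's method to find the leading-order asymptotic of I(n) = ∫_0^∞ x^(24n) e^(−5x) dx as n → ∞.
I(n) ~ (sqrt(2π·24n) / 5) · (24n/(5e))^(24n)

Write the integrand as exp(24n ln x − 5x) and set f(x) = 24n ln x − 5x. Then f'(x) = 24n/x − 5 = 0 at x* = 24n/5, and f''(x*) = −24n/x*^2 = −5^2/(24n). Laplace's method (interior maximum) gives
  I(n) ~ e^(f(x*)) · sqrt(2π / |f''(x*)|)
        = exp(24n ln(24n/5) − 24n) · sqrt(2π · 24n / 5^2)
        = (24n/5)^(24n) e^(−24n) · sqrt(2π·24n) / 5
        = (sqrt(2π·24n) / 5) · (24n/(5e))^(24n).
This matches Γ(24n+1)/5^(24n+1) with Stirling applied to Γ.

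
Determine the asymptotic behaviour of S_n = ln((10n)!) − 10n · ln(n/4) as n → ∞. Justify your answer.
S_n ~ 10n · (ln 40 − 1) + O(ln n)

Stirling: ln((10n)!) = 10n ln(10n) − 10n + O(ln n).
  S_n = 10n ln(10n) − 10n − 10n ln(n/4) + O(ln n)
      = 10n ln(10n) − 10n ln n + 10n ln 4 − 10n + O(ln n)
      = 10n ln 10 + 10n ln 4 − 10n + O(ln n)
      = 10n (ln 40 − 1) + O(ln n).
Numerically ln(40) − 1 ≈ 2.6889.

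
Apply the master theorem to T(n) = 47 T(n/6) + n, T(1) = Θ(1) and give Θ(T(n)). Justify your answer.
T(n) = Θ(n^(log_6 47))

Master theorem: compare f(n) = n to n^(log_6 47) where log_6 47 ≈ 2.149. Since 1 < log_6 47, we have f(n) = O(n^(log_6 47 − ε)) for some ε > 0 — Case 1. Hence T(n) = Θ(n^(log_6 47)).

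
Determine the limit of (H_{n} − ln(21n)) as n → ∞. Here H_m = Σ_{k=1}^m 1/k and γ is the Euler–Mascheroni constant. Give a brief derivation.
lim = −ln 21 + γ

By Euler-Maclaurin, H_m = ln m + γ + O(1/m). So
  H_{n} − ln(21n) = ln(n) + γ − ln(21n) + O(1/n)
                       = ln(1/21) + γ + O(1/n).
Hence the limit is ln(1/21) + γ.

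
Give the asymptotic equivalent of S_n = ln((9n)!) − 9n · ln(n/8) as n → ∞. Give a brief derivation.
S_n ~ 9n · (ln 72 − 1) + O(ln n)

Stirling: ln((9n)!) = 9n ln(9n) − 9n + O(ln n).
  S_n = 9n ln(9n) − 9n − 9n ln(n/8) + O(ln n)
      = 9n ln(9n) − 9n ln n + 9n ln 8 − 9n + O(ln n)
      = 9n ln 9 + 9n ln 8 − 9n + O(ln n)
      = 9n (ln 72 − 1) + O(ln n).
Numerically ln(72) − 1 ≈ 3.2767.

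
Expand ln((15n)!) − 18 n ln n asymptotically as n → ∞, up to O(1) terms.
ln((15n)!) − 18 n ln n = −3 n ln n + 15(ln 15 − 1) n + (1/2) ln(2π·15n) + O(1/n)

Stirling: ln((15n)!) = 15n ln(15n) − 15n + (1/2) ln(2π·15n) + O(1/n).
Expand 15n ln(15n) = 15n (ln n + ln 15) = 15n ln n + 15n ln 15.
Subtract 18n ln n: leading term is (15 − 18) n ln n = −3 n ln n. The next term is 15n ln 15 − 15n = 15(ln 15 − 1) n. Then the (1/2) ln(2π·15n) correction.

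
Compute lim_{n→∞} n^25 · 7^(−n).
lim = 0

Exponentials with base > 1 dominate every fixed polynomial: for any fixed c, n^c / 7^n → 0 as n → ∞ (e.g. by the ratio test, or by writing 7^n = e^(n ln 7) and noting e^(n ln 7) / n^c → ∞). Hence n^25 · 7^(−n) = n^25 / 7^n → 0.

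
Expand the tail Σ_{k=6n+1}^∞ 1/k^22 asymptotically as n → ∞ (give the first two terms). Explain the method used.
Σ_{k>6n} 1/k^22 = 1/(21 · (6n)^21) − 1/(2 · (6n)^22) + O(1/(6n)^23)

Compare to the integral: ∫_{6n}^∞ x^(−22) dx = [−x^(−21)/21]_{6n}^∞ = 1/((22−1)·(6n)^21). The Euler-Maclaurin correction adds −f(6n)/2 = −1/(2·(6n)^22). Euler-Maclaurin then gives
  Σ_{k>6n} 1/k^22 = ∫_{6n}^∞ dx/x^22 − 1/(2·(6n)^22) + O(1/(6n)^23).
(Equivalently this is ζ(22) − Σ_{k≤6n} 1/k^22.)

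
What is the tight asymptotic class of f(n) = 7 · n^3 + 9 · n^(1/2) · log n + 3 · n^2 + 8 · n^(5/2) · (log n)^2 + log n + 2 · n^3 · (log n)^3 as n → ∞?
f(n) ∈ Θ(n^3 · (log n)^3)

Compare the terms by growth order. For large n, n^a · (log n)^b dominates n^a' · (log n)^b' iff a > a', or (a = a' and b > b'). Ranking the 6 terms shows the dominant one is 2 · n^3 · (log n)^3. Hence f(n) ∈ Θ(n^3 · (log n)^3).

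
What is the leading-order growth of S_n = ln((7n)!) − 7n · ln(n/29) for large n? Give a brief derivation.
S_n ~ 7n · (ln 203 − 1) + O(ln n)

Stirling: ln((7n)!) = 7n ln(7n) − 7n + O(ln n).
  S_n = 7n ln(7n) − 7n − 7n ln(n/29) + O(ln n)
      = 7n ln(7n) − 7n ln n + 7n ln 29 − 7n + O(ln n)
      = 7n ln 7 + 7n ln 29 − 7n + O(ln n)
      = 7n (ln 203 − 1) + O(ln n).
Numerically ln(203) − 1 ≈ 4.3132.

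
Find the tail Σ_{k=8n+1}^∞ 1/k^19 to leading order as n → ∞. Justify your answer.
Σ_{k>8n} 1/k^19 ~ 1/(18 · (8n)^18)

Compare to the integral: ∫_{8n}^∞ x^(−19) dx = [−x^(−18)/18]_{8n}^∞ = 1/((19−1)·(8n)^18). Euler-Maclaurin then gives
  Σ_{k>8n} 1/k^19 = ∫_{8n}^∞ dx/x^19 − 1/(2·(8n)^19) + O(1/(8n)^20).
(Equivalently this is ζ(19) − Σ_{k≤8n} 1/k^19.)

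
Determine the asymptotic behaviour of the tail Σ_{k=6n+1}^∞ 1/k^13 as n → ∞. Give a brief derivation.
Σ_{k>6n} 1/k^13 ~ 1/(12 · (6n)^12)

Compare to the integral: ∫_{6n}^∞ x^(−13) dx = [−x^(−12)/12]_{6n}^∞ = 1/((13−1)·(6n)^12). Euler-Maclaurin then gives
  Σ_{k>6n} 1/k^13 = ∫_{6n}^∞ dx/x^13 − 1/(2·(6n)^13) + O(1/(6n)^14).
(Equivalently this is ζ(13) − Σ_{k≤6n} 1/k^13.)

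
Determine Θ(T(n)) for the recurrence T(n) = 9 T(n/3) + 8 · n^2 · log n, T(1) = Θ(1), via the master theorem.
T(n) = Θ(n^2 · (log n)^2)

Here log_3 9 = 2 and f(n) = 8 · n^2 · log n = Θ(n^(log_3 9) · (log n)^1). This is the extended Case 2 of the master theorem (f matches the critical exponent up to log factors), giving T(n) = Θ(n^(log_3 9) · (log n)^(1+1)) = Θ(n^2 · (log n)^2).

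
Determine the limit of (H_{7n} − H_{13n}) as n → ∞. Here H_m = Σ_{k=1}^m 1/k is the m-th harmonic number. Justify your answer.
lim = ln(7/13)

Euler-Maclaurin gives H_m = ln m + γ + 1/(2m) + O(1/m^2). The γ and O(1/m) terms cancel in the difference:
  H_{7n} − H_{13n} = ln(7n) − ln(13n) + O(1/n) = ln(7/13) + O(1/n).
Hence the limit is ln(7/13).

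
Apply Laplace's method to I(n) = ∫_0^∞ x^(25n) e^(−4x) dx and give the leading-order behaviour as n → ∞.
I(n) ~ (sqrt(2π·25n) / 4) · (25n/(4e))^(25n)

Write the integrand as exp(25n ln x − 4x) and set f(x) = 25n ln x − 4x. Then f'(x) = 25n/x − 4 = 0 at x* = 25n/4, and f''(x*) = −25n/x*^2 = −4^2/(25n). Laplace's method (interior maximum) gives
  I(n) ~ e^(f(x*)) · sqrt(2π / |f''(x*)|)
        = exp(25n ln(25n/4) − 25n) · sqrt(2π · 25n / 4^2)
        = (25n/4)^(25n) e^(−25n) · sqrt(2π·25n) / 4
        = (sqrt(2π·25n) / 4) · (25n/(4e))^(25n).
This matches Γ(25n+1)/4^(25n+1) with Stirling applied to Γ.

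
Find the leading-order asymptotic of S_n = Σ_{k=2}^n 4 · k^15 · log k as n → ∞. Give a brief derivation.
S_n ~ n^16 log n / 4 − n^16 / 64

By integral comparison, S_n = ∫_1^n 4 · x^15 · log x dx + O(n^15 · log n). For the integral, ∫ x^15 log x dx = n^16 log n / 16 − n^16/256 (integration by parts). Hence S_n ~ n^16 log n / 4 − n^16 / 64.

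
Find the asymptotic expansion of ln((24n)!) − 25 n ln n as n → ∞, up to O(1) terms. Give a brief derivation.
ln((24n)!) − 25 n ln n = −n ln n + 24(ln 24 − 1) n + (1/2) ln(2π·24n) + O(1/n)

Stirling: ln((24n)!) = 24n ln(24n) − 24n + (1/2) ln(2π·24n) + O(1/n).
Expand 24n ln(24n) = 24n (ln n + ln 24) = 24n ln n + 24n ln 24.
Subtract 25n ln n: leading term is (24 − 25) n ln n = −n ln n. The next term is 24n ln 24 − 24n = 24(ln 24 − 1) n. Then the (1/2) ln(2π·24n) correction.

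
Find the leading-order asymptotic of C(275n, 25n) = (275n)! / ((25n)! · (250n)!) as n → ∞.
C(275n, 25n) ~ (285311670611/10000000000)^(25n) · sqrt(11/(20π·25n))

Write N = 25n. Apply Stirling to each factorial:
  (11N)! ~ sqrt(2π·11N) · (11N/e)^(11N),
  N! ~ sqrt(2π N) · (N/e)^N,
  (10N)! ~ sqrt(2π·10N) · (10N/e)^(10N).
The exponential factors combine to (11N)^(11N) / (N^N · (10N)^(10N)) = 11^(11N)/10^(10N) = (11^11/10^10)^N = (285311670611/10000000000)^N.
The square-root prefactors combine to sqrt(2π·11N) / (sqrt(2π N)·sqrt(2π·10N)) = sqrt(11 / (2π·10·N)) = sqrt(11/(20π·25n)).
Substituting N = 25n: C(275n, 25n) ~ (285311670611/10000000000)^(25n) · sqrt(11/(20π·25n)).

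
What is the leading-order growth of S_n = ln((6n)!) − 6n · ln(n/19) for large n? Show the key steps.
S_n ~ 6n · (ln 114 − 1) + O(ln n)

Stirling: ln((6n)!) = 6n ln(6n) − 6n + O(ln n).
  S_n = 6n ln(6n) − 6n − 6n ln(n/19) + O(ln n)
      = 6n ln(6n) − 6n ln n + 6n ln 19 − 6n + O(ln n)
      = 6n ln 6 + 6n ln 19 − 6n + O(ln n)
      = 6n (ln 114 − 1) + O(ln n).
Numerically ln(114) − 1 ≈ 3.7362.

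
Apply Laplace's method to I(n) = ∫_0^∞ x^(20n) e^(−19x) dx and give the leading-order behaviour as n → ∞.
I(n) ~ (sqrt(2π·20n) / 19) · (20n/(19e))^(20n)

Write the integrand as exp(20n ln x − 19x) and set f(x) = 20n ln x − 19x. Then f'(x) = 20n/x − 19 = 0 at x* = 20n/19, and f''(x*) = −20n/x*^2 = −19^2/(20n). Laplace's method (interior maximum) gives
  I(n) ~ e^(f(x*)) · sqrt(2π / |f''(x*)|)
        = exp(20n ln(20n/19) − 20n) · sqrt(2π · 20n / 19^2)
        = (20n/19)^(20n) e^(−20n) · sqrt(2π·20n) / 19
        = (sqrt(2π·20n) / 19) · (20n/(19e))^(20n).
This matches Γ(20n+1)/19^(20n+1) with Stirling applied to Γ.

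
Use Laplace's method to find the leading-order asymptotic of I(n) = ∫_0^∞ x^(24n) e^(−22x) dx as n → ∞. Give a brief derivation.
I(n) ~ (sqrt(2π·24n) / 22) · (24n/(22e))^(24n)

Write the integrand as exp(24n ln x − 22x) and set f(x) = 24n ln x − 22x. Then f'(x) = 24n/x − 22 = 0 at x* = 24n/22, and f''(x*) = −24n/x*^2 = −22^2/(24n). Laplace's method (interior maximum) gives
  I(n) ~ e^(f(x*)) · sqrt(2π / |f''(x*)|)
        = exp(24n ln(24n/22) − 24n) · sqrt(2π · 24n / 22^2)
        = (24n/22)^(24n) e^(−24n) · sqrt(2π·24n) / 22
        = (sqrt(2π·24n) / 22) · (24n/(22e))^(24n).
This matches Γ(24n+1)/22^(24n+1) with Stirling applied to Γ.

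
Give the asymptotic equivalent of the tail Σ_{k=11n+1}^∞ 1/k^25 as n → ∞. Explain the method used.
Σ_{k>11n} 1/k^25 ~ 1/(24 · (11n)^24)

Compare to the integral: ∫_{11n}^∞ x^(−25) dx = [−x^(−24)/24]_{11n}^∞ = 1/((25−1)·(11n)^24). Euler-Maclaurin then gives
  Σ_{k>11n} 1/k^25 = ∫_{11n}^∞ dx/x^25 − 1/(2·(11n)^25) + O(1/(11n)^26).
(Equivalently this is ζ(25) − Σ_{k≤11n} 1/k^25.)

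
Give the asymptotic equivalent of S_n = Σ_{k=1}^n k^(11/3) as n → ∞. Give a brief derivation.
S_n ~ (3/14) · n^(14/3)

Integral comparison: Σ_{k=1}^n k^(11/3) = ∫_0^n x^(11/3) dx + O(n^(11/3)). The integral is n^(1 + 11/3) / (1 + 11/3) = n^((11+3)/3) / ((11+3)/3) = (3/14) · n^(14/3).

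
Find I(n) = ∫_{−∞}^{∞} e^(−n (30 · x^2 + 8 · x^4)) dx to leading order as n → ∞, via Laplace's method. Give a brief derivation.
I(n) ~ sqrt(π/(30n))

φ(x) = 30 · x^2 + 8 · x^4 has its unique global minimum at x* = 0 (since φ'(x) = 60x + 32x^3 = 0 only at x = 0 for real x with both coefficients positive, and φ → ∞ as |x| → ∞). At x* = 0, φ(0) = 0 and φ''(0) = 60. Laplace's method then gives
  I(n) ~ sqrt(2π / (n · φ''(0))) · e^(−n φ(0)) = sqrt(2π / (60n)) = sqrt(π/(30n)).
The 8 · x^4 term contributes only at subleading order (an O(1/n) relative correction).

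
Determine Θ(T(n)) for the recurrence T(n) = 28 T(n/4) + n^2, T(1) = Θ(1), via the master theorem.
T(n) = Θ(n^(log_4 28))

Master theorem: compare f(n) = n^2 to n^(log_4 28) where log_4 28 ≈ 2.404. Since 2 < log_4 28, we have f(n) = O(n^(log_4 28 − ε)) for some ε > 0 — Case 1. Hence T(n) = Θ(n^(log_4 28)).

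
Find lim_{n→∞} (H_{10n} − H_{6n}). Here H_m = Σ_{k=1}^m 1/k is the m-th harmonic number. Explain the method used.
lim = ln(10/6) = ln(5/3)

Euler-Maclaurin gives H_m = ln m + γ + 1/(2m) + O(1/m^2). The γ and O(1/m) terms cancel in the difference:
  H_{10n} − H_{6n} = ln(10n) − ln(6n) + O(1/n) = ln(10/6) + O(1/n).
Hence the limit is ln(10/6) = ln(5/3).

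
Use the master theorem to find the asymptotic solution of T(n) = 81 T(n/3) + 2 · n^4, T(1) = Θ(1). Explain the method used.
T(n) = Θ(n^4 log n)

log_3 81 = 4, and f(n) = 2 · n^4 = Θ(n^(log_3 81)). This is Case 2 of the master theorem: T(n) = Θ(f(n) · log n) = Θ(n^4 log n).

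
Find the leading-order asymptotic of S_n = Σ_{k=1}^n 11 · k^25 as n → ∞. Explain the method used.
S_n ~ 11 · n^26 / 26

By integral comparison (Euler-Maclaurin), Σ_{k=1}^n 11 · k^25 = 11 · ∫_0^n x^25 dx + O(n^25) = 11 · n^26/26 + O(n^25). (Equivalently, Faulhaber's formula gives the same leading term.)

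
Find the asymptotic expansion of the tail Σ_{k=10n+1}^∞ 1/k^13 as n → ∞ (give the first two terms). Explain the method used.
Σ_{k>10n} 1/k^13 = 1/(12 · (10n)^12) − 1/(2 · (10n)^13) + O(1/(10n)^14)

Compare to the integral: ∫_{10n}^∞ x^(−13) dx = [−x^(−12)/12]_{10n}^∞ = 1/((13−1)·(10n)^12). The Euler-Maclaurin correction adds −f(10n)/2 = −1/(2·(10n)^13). Euler-Maclaurin then gives
  Σ_{k>10n} 1/k^13 = ∫_{10n}^∞ dx/x^13 − 1/(2·(10n)^13) + O(1/(10n)^14).
(Equivalently this is ζ(13) − Σ_{k≤10n} 1/k^13.)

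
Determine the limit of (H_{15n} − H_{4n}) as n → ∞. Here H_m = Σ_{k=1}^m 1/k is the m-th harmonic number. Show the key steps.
lim = ln(15/4)

Euler-Maclaurin gives H_m = ln m + γ + 1/(2m) + O(1/m^2). The γ and O(1/m) terms cancel in the difference:
  H_{15n} − H_{4n} = ln(15n) − ln(4n) + O(1/n) = ln(15/4) + O(1/n).
Hence the limit is ln(15/4).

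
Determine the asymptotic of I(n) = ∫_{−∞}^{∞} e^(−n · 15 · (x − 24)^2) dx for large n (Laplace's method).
I(n) = sqrt(π/(15n))

Here φ(x) = 15 · (x − 24)^2 has its unique minimum at x* = 24 with φ(x*) = 0 and φ''(x*) = 30. Laplace's method gives
  I(n) ~ e^(−n φ(x*)) · sqrt(2π / (n · φ''(x*))) = sqrt(2π / (30n)) = sqrt(π/(15n)).
This is exact: substituting u = (x − 24)·sqrt(15n) gives I(n) = (1/sqrt(15n)) ∫_{−∞}^{∞} e^(−u^2) du = sqrt(π/(15n)).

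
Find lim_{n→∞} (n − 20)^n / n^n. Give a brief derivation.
lim = e^(−20)

Rewrite as (1 − 20/n)^(n). By the standard limit (1 + x/n)^n → e^x, we have (1 − 20/n)^n → e^(−20), and raising to the 1st power gives e^(−20).
More precisely, ln[(1 − 20/n)^(n)] = n · ln(1 − 20/n) = n · (-20/n + O(1/n^2)) = -20 + O(1/n) → -20.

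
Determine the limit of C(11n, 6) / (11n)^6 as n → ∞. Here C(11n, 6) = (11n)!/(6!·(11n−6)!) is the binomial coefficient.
lim = 1/6! = 1/720

With N = 11n → ∞: C(N, 6) / N^6 = [N(N−1)…(N−5)] / (6! · N^6) = (1/6!) · 1 · (1 − 1/(11n)) · … · (1 − 5/(11n)). Each factor → 1 as N → ∞, so the limit is 1/6! = 1/720.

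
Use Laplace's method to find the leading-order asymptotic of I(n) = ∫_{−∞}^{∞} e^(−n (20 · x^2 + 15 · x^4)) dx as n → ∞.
I(n) ~ sqrt(π/(20n))

φ(x) = 20 · x^2 + 15 · x^4 has its unique global minimum at x* = 0 (since φ'(x) = 40x + 60x^3 = 0 only at x = 0 for real x with both coefficients positive, and φ → ∞ as |x| → ∞). At x* = 0, φ(0) = 0 and φ''(0) = 40. Laplace's method then gives
  I(n) ~ sqrt(2π / (n · φ''(0))) · e^(−n φ(0)) = sqrt(2π / (40n)) = sqrt(π/(20n)).
The 15 · x^4 term contributes only at subleading order (an O(1/n) relative correction).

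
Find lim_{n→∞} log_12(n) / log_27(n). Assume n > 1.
lim = ln(27) / ln(12) = log_12(27)

Change of base: log_12(n) = ln n / ln 12 and log_27(n) = ln n / ln 27. The ratio is (ln n / ln 12) · (ln 27 / ln n) = ln 27 / ln 12, a constant independent of n. So the limit is ln 27 / ln 12 = log_12(27).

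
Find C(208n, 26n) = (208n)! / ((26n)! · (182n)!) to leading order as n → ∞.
C(208n, 26n) ~ (16777216/823543)^(26n) · sqrt(4/(7π·26n))

Write N = 26n. Apply Stirling to each factorial:
  (8N)! ~ sqrt(2π·8N) · (8N/e)^(8N),
  N! ~ sqrt(2π N) · (N/e)^N,
  (7N)! ~ sqrt(2π·7N) · (7N/e)^(7N).
The exponential factors combine to (8N)^(8N) / (N^N · (7N)^(7N)) = 8^(8N)/7^(7N) = (8^8/7^7)^N = (16777216/823543)^N.
The square-root prefactors combine to sqrt(2π·8N) / (sqrt(2π N)·sqrt(2π·7N)) = sqrt(8 / (2π·7·N)) = sqrt(4/(7π·26n)).
Substituting N = 26n: C(208n, 26n) ~ (16777216/823543)^(26n) · sqrt(4/(7π·26n)).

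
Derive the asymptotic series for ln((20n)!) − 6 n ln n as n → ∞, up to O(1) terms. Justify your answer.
ln((20n)!) − 6 n ln n = 14 n ln n + 20(ln 20 − 1) n + (1/2) ln(2π·20n) + O(1/n)

Stirling: ln((20n)!) = 20n ln(20n) − 20n + (1/2) ln(2π·20n) + O(1/n).
Expand 20n ln(20n) = 20n (ln n + ln 20) = 20n ln n + 20n ln 20.
Subtract 6n ln n: leading term is (20 − 6) n ln n = 14 n ln n. The next term is 20n ln 20 − 20n = 20(ln 20 − 1) n. Then the (1/2) ln(2π·20n) correction.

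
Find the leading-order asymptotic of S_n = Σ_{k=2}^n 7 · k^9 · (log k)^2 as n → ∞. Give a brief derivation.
S_n ~ 7 · n^10 · (log n)^2 / 10

By integral comparison, S_n = ∫_1^n 7 · x^9 · (log x)^2 dx + O(n^9 · (log n)^2). For the integral, the leading term of ∫_1^n x^9 (log x)^2 dx is n^10/10 · (log n)^2 (by repeated integration by parts; each step lowers the log-exponent and produces a relatively O(1/log n) correction). Hence S_n ~ 7 · n^10 · (log n)^2 / 10.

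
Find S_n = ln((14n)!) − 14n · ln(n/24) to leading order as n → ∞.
S_n ~ 14n · (ln 336 − 1) + O(ln n)

Stirling: ln((14n)!) = 14n ln(14n) − 14n + O(ln n).
  S_n = 14n ln(14n) − 14n − 14n ln(n/24) + O(ln n)
      = 14n ln(14n) − 14n ln n + 14n ln 24 − 14n + O(ln n)
      = 14n ln 14 + 14n ln 24 − 14n + O(ln n)
      = 14n (ln 336 − 1) + O(ln n).
Numerically ln(336) − 1 ≈ 4.8171.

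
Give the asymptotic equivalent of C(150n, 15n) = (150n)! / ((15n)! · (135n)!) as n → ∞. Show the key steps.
C(150n, 15n) ~ (10000000000/387420489)^(15n) · sqrt(5/(9π·15n))

Write N = 15n. Apply Stirling to each factorial:
  (10N)! ~ sqrt(2π·10N) · (10N/e)^(10N),
  N! ~ sqrt(2π N) · (N/e)^N,
  (9N)! ~ sqrt(2π·9N) · (9N/e)^(9N).
The exponential factors combine to (10N)^(10N) / (N^N · (9N)^(9N)) = 10^(10N)/9^(9N) = (10^10/9^9)^N = (10000000000/387420489)^N.
The square-root prefactors combine to sqrt(2π·10N) / (sqrt(2π N)·sqrt(2π·9N)) = sqrt(10 / (2π·9·N)) = sqrt(5/(9π·15n)).
Substituting N = 15n: C(150n, 15n) ~ (10000000000/387420489)^(15n) · sqrt(5/(9π·15n)).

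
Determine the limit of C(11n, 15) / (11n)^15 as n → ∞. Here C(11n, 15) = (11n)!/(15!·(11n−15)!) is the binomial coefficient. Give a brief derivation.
lim = 1/15! = 1/1307674368000

With N = 11n → ∞: C(N, 15) / N^15 = [N(N−1)…(N−14)] / (15! · N^15) = (1/15!) · 1 · (1 − 1/(11n)) · … · (1 − 14/(11n)). Each factor → 1 as N → ∞, so the limit is 1/15! = 1/1307674368000.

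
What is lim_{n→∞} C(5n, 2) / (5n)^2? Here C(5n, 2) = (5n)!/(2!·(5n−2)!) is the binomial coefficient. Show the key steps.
lim = 1/2! = 1/2

With N = 5n → ∞: C(N, 2) / N^2 = [N(N−1)…(N−1)] / (2! · N^2) = (1/2!) · 1 · (1 − 1/(5n)). Each factor → 1 as N → ∞, so the limit is 1/2! = 1/2.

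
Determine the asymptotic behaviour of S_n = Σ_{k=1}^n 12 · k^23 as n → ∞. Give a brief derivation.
S_n ~ n^24 / 2

By integral comparison (Euler-Maclaurin), Σ_{k=1}^n 12 · k^23 = 12 · ∫_0^n x^23 dx + O(n^23) = 12 · n^24/24 = n^24 / 2 + O(n^23). (Equivalently, Faulhaber's formula gives the same leading term.)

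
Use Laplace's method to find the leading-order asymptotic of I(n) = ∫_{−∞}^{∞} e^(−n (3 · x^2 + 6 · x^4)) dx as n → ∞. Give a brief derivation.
I(n) ~ sqrt(π/(3n))

φ(x) = 3 · x^2 + 6 · x^4 has its unique global minimum at x* = 0 (since φ'(x) = 6x + 24x^3 = 0 only at x = 0 for real x with both coefficients positive, and φ → ∞ as |x| → ∞). At x* = 0, φ(0) = 0 and φ''(0) = 6. Laplace's method then gives
  I(n) ~ sqrt(2π / (n · φ''(0))) · e^(−n φ(0)) = sqrt(2π / (6n)) = sqrt(π/(3n)).
The 6 · x^4 term contributes only at subleading order (an O(1/n) relative correction).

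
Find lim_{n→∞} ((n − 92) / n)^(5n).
lim = e^(−460)

Rewrite as (1 − 92/n)^(5n). By the standard limit (1 + x/n)^n → e^x, we have (1 − 92/n)^n → e^(−92), and raising to the 5th power gives e^(−460).
More precisely, ln[(1 − 92/n)^(5n)] = 5n · ln(1 − 92/n) = 5n · (-92/n + O(1/n^2)) = -460 + O(1/n) → -460.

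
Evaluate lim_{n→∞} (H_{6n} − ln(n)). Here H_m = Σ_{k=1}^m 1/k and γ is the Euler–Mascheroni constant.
lim = ln 6 + γ

By Euler-Maclaurin, H_m = ln m + γ + O(1/m). So
  H_{6n} − ln(n) = ln(6n) + γ − ln(n) + O(1/n)
                       = ln(6/1) + γ + O(1/n).
Hence the limit is ln(6/1) + γ.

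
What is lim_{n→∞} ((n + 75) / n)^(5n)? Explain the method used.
lim = e^375

Rewrite as (1 + 75/n)^(5n). By the standard limit (1 + x/n)^n → e^x, we have (1 + 75/n)^n → e^75, and raising to the 5th power gives e^375.
More precisely, ln[(1 + 75/n)^(5n)] = 5n · ln(1 + 75/n) = 5n · (75/n + O(1/n^2)) = 375 + O(1/n) → 375.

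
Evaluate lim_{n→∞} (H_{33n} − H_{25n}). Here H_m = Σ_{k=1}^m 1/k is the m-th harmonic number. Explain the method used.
lim = ln(33/25)

Euler-Maclaurin gives H_m = ln m + γ + 1/(2m) + O(1/m^2). The γ and O(1/m) terms cancel in the difference:
  H_{33n} − H_{25n} = ln(33n) − ln(25n) + O(1/n) = ln(33/25) + O(1/n).
Hence the limit is ln(33/25).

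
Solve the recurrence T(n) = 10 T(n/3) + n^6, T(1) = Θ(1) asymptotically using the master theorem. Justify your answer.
T(n) = Θ(n^6)

log_3 10 ≈ 2.096. f(n) = n^6 dominates n^(log_3 10) since 6 > 2.096, and the regularity condition a·f(n/b) = 10·(n/3)^6 = (10/729)·n^6 ≤ c·f(n) holds with c = 10/729 ≈ 0.0137 < 1. So this is Case 3: T(n) = Θ(f(n)) = Θ(n^6).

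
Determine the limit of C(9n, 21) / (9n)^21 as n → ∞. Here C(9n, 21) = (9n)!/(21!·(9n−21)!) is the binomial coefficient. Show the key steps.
lim = 1/21! = 1/51090942171709440000

With N = 9n → ∞: C(N, 21) / N^21 = [N(N−1)…(N−20)] / (21! · N^21) = (1/21!) · 1 · (1 − 1/(9n)) · … · (1 − 20/(9n)). Each factor → 1 as N → ∞, so the limit is 1/21! = 1/51090942171709440000.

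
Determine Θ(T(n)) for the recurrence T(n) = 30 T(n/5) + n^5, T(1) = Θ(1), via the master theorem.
T(n) = Θ(n^5)

log_5 30 ≈ 2.113. f(n) = n^5 dominates n^(log_5 30) since 5 > 2.113, and the regularity condition a·f(n/b) = 30·(n/5)^5 = (30/3125)·n^5 ≤ c·f(n) holds with c = 30/3125 ≈ 0.0096 < 1. So this is Case 3: T(n) = Θ(f(n)) = Θ(n^5).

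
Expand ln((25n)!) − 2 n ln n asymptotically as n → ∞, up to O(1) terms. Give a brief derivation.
ln((25n)!) − 2 n ln n = 23 n ln n + 25(ln 25 − 1) n + (1/2) ln(2π·25n) + O(1/n)

Stirling: ln((25n)!) = 25n ln(25n) − 25n + (1/2) ln(2π·25n) + O(1/n).
Expand 25n ln(25n) = 25n (ln n + ln 25) = 25n ln n + 25n ln 25.
Subtract 2n ln n: leading term is (25 − 2) n ln n = 23 n ln n. The next term is 25n ln 25 − 25n = 25(ln 25 − 1) n. Then the (1/2) ln(2π·25n) correction.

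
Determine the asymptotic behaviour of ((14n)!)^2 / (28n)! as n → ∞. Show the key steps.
((14n)!)^2/(28n)! ~ ((2π·14n)^(1/2) / sqrt(2)) · 2^(−2·14n)  →  0

Write N = 14n. Stirling: N! ~ sqrt(2π N)(N/e)^N and (2N)! ~ sqrt(2π·2N)·(2N/e)^(2N).
  (N!)^2/(2N)! ~ (2π N)^(2/2) (N/e)^(2N) / [sqrt(2π·2N) (2N/e)^(2N)]
     = (2π N)^(2/2) / sqrt(2π·2N) · (N/(2N))^(2N)
     = (2π N)^((2−1)/2) / sqrt(2) · 2^(−2N).
Since 2^2 > 1, the factor 2^(−2N) decays exponentially, so the ratio → 0. Substituting N = 14n gives the stated form.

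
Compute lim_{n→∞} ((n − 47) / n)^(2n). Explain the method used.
lim = e^(−94)

Rewrite as (1 − 47/n)^(2n). By the standard limit (1 + x/n)^n → e^x, we have (1 − 47/n)^n → e^(−47), and raising to the 2nd power gives e^(−94).
More precisely, ln[(1 − 47/n)^(2n)] = 2n · ln(1 − 47/n) = 2n · (-47/n + O(1/n^2)) = -94 + O(1/n) → -94.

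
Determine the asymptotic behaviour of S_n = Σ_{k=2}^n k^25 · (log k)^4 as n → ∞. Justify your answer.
S_n ~ n^26 · (log n)^4 / 26

By integral comparison, S_n = ∫_1^n x^25 · (log x)^4 dx + O(n^25 · (log n)^4). For the integral, the leading term of ∫_1^n x^25 (log x)^4 dx is n^26/26 · (log n)^4 (by repeated integration by parts; each step lowers the log-exponent and produces a relatively O(1/log n) correction). Hence S_n ~ n^26 · (log n)^4 / 26.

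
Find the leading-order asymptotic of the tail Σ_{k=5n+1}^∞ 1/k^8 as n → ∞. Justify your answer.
Σ_{k>5n} 1/k^8 ~ 1/(7 · (5n)^7)

Compare to the integral: ∫_{5n}^∞ x^(−8) dx = [−x^(−7)/7]_{5n}^∞ = 1/((8−1)·(5n)^7). Euler-Maclaurin then gives
  Σ_{k>5n} 1/k^8 = ∫_{5n}^∞ dx/x^8 − 1/(2·(5n)^8) + O(1/(5n)^9).
(Equivalently this is ζ(8) − Σ_{k≤5n} 1/k^8.)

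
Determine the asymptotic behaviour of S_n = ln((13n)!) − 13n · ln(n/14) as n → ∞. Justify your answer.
S_n ~ 13n · (ln 182 − 1) + O(ln n)

Stirling: ln((13n)!) = 13n ln(13n) − 13n + O(ln n).
  S_n = 13n ln(13n) − 13n − 13n ln(n/14) + O(ln n)
      = 13n ln(13n) − 13n ln n + 13n ln 14 − 13n + O(ln n)
      = 13n ln 13 + 13n ln 14 − 13n + O(ln n)
      = 13n (ln 182 − 1) + O(ln n).
Numerically ln(182) − 1 ≈ 4.2040.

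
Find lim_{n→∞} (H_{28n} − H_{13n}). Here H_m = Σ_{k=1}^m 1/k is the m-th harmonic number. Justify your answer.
lim = ln(28/13)

Euler-Maclaurin gives H_m = ln m + γ + 1/(2m) + O(1/m^2). The γ and O(1/m) terms cancel in the difference:
  H_{28n} − H_{13n} = ln(28n) − ln(13n) + O(1/n) = ln(28/13) + O(1/n).
Hence the limit is ln(28/13).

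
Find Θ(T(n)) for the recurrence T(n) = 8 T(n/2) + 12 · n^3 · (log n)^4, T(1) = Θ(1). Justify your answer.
T(n) = Θ(n^3 · (log n)^5)

Here log_2 8 = 3 and f(n) = 12 · n^3 · (log n)^4 = Θ(n^(log_2 8) · (log n)^4). This is the extended Case 2 of the master theorem (f matches the critical exponent up to log factors), giving T(n) = Θ(n^(log_2 8) · (log n)^(4+1)) = Θ(n^3 · (log n)^5).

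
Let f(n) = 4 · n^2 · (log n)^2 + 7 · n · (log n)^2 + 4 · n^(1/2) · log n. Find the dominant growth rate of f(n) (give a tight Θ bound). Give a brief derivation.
f(n) ∈ Θ(n^2 · (log n)^2)

Compare the terms by growth order. For large n, n^a · (log n)^b dominates n^a' · (log n)^b' iff a > a', or (a = a' and b > b'). Ranking the 3 terms shows the dominant one is 4 · n^2 · (log n)^2. Hence f(n) ∈ Θ(n^2 · (log n)^2).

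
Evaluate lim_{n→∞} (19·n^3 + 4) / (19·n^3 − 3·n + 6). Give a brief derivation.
lim = 19/19 = 1

For large n the leading n^3 terms dominate both numerator and denominator. Dividing top and bottom by n^3, every other term tends to 0, leaving 19/19 = 1.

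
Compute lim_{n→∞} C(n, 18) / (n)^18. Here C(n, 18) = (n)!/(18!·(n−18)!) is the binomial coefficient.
lim = 1/18! = 1/6402373705728000

With N = n → ∞: C(N, 18) / N^18 = [N(N−1)…(N−17)] / (18! · N^18) = (1/18!) · 1 · (1 − 1/n) · … · (1 − 17/n). Each factor → 1 as N → ∞, so the limit is 1/18! = 1/6402373705728000.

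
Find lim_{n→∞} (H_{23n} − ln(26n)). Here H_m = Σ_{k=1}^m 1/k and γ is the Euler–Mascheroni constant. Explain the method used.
lim = ln(23/26) + γ

By Euler-Maclaurin, H_m = ln m + γ + O(1/m). So
  H_{23n} − ln(26n) = ln(23n) + γ − ln(26n) + O(1/n)
                       = ln(23/26) + γ + O(1/n).
Hence the limit is ln(23/26) + γ.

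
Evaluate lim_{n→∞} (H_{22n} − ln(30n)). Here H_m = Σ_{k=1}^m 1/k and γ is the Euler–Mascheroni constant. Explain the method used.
lim = ln(11/15) + γ

By Euler-Maclaurin, H_m = ln m + γ + O(1/m). So
  H_{22n} − ln(30n) = ln(22n) + γ − ln(30n) + O(1/n)
                       = ln(22/30) + γ + O(1/n).
Hence the limit is ln(22/30) + γ (= ln(11/15)).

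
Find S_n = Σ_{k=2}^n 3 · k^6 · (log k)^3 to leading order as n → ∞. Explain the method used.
S_n ~ 3 · n^7 · (log n)^3 / 7

By integral comparison, S_n = ∫_1^n 3 · x^6 · (log x)^3 dx + O(n^6 · (log n)^3). For the integral, the leading term of ∫_1^n x^6 (log x)^3 dx is n^7/7 · (log n)^3 (by repeated integration by parts; each step lowers the log-exponent and produces a relatively O(1/log n) correction). Hence S_n ~ 3 · n^7 · (log n)^3 / 7.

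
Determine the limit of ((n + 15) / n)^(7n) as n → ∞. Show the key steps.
lim = e^105

Rewrite as (1 + 15/n)^(7n). By the standard limit (1 + x/n)^n → e^x, we have (1 + 15/n)^n → e^15, and raising to the 7th power gives e^105.
More precisely, ln[(1 + 15/n)^(7n)] = 7n · ln(1 + 15/n) = 7n · (15/n + O(1/n^2)) = 105 + O(1/n) → 105.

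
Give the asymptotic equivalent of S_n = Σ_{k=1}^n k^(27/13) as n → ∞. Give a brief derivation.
S_n ~ (13/40) · n^(40/13)

Integral comparison: Σ_{k=1}^n k^(27/13) = ∫_0^n x^(27/13) dx + O(n^(27/13)). The integral is n^(1 + 27/13) / (1 + 27/13) = n^((27+13)/13) / ((27+13)/13) = (13/40) · n^(40/13).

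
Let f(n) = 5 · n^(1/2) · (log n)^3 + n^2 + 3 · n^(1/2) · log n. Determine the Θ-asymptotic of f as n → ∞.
f(n) ∈ Θ(n^2)

Compare the terms by growth order. For large n, n^a · (log n)^b dominates n^a' · (log n)^b' iff a > a', or (a = a' and b > b'). Ranking the 3 terms shows the dominant one is n^2. Hence f(n) ∈ Θ(n^2).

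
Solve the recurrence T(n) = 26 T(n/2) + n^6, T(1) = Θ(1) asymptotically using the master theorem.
T(n) = Θ(n^6)

log_2 26 ≈ 4.700. f(n) = n^6 dominates n^(log_2 26) since 6 > 4.700, and the regularity condition a·f(n/b) = 26·(n/2)^6 = (26/64)·n^6 ≤ c·f(n) holds with c = 26/64 ≈ 0.406 < 1. So this is Case 3: T(n) = Θ(f(n)) = Θ(n^6).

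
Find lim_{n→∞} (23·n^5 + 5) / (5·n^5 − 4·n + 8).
lim = 23/5

For large n the leading n^5 terms dominate both numerator and denominator. Dividing top and bottom by n^5, every other term tends to 0, leaving 23/5.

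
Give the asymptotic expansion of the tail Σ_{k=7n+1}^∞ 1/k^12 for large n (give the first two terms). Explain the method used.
Σ_{k>7n} 1/k^12 = 1/(11 · (7n)^11) − 1/(2 · (7n)^12) + O(1/(7n)^13)

Compare to the integral: ∫_{7n}^∞ x^(−12) dx = [−x^(−11)/11]_{7n}^∞ = 1/((12−1)·(7n)^11). The Euler-Maclaurin correction adds −f(7n)/2 = −1/(2·(7n)^12). Euler-Maclaurin then gives
  Σ_{k>7n} 1/k^12 = ∫_{7n}^∞ dx/x^12 − 1/(2·(7n)^12) + O(1/(7n)^13).
(Equivalently this is ζ(12) − Σ_{k≤7n} 1/k^12.)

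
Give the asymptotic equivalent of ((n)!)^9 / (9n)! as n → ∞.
((n)!)^9/(9n)! ~ ((2π·n)^(8/2) / 3) · 9^(−9·n)  →  0

Write N = n. Stirling: N! ~ sqrt(2π N)(N/e)^N and (9N)! ~ sqrt(2π·9N)·(9N/e)^(9N).
  (N!)^9/(9N)! ~ (2π N)^(9/2) (N/e)^(9N) / [sqrt(2π·9N) (9N/e)^(9N)]
     = (2π N)^(9/2) / sqrt(2π·9N) · (N/(9N))^(9N)
     = (2π N)^((9−1)/2) / 3 · 9^(−9N).
Since 9^9 > 1, the factor 9^(−9N) decays exponentially, so the ratio → 0. Substituting N = n gives the stated form.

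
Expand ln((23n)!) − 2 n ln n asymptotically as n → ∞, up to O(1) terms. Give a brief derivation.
ln((23n)!) − 2 n ln n = 21 n ln n + 23(ln 23 − 1) n + (1/2) ln(2π·23n) + O(1/n)

Stirling: ln((23n)!) = 23n ln(23n) − 23n + (1/2) ln(2π·23n) + O(1/n).
Expand 23n ln(23n) = 23n (ln n + ln 23) = 23n ln n + 23n ln 23.
Subtract 2n ln n: leading term is (23 − 2) n ln n = 21 n ln n. The next term is 23n ln 23 − 23n = 23(ln 23 − 1) n. Then the (1/2) ln(2π·23n) correction.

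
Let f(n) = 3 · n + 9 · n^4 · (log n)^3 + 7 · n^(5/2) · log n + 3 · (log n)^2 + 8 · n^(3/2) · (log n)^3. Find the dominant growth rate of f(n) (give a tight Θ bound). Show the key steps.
f(n) ∈ Θ(n^4 · (log n)^3)

Compare the terms by growth order. For large n, n^a · (log n)^b dominates n^a' · (log n)^b' iff a > a', or (a = a' and b > b'). Ranking the 5 terms shows the dominant one is 9 · n^4 · (log n)^3. Hence f(n) ∈ Θ(n^4 · (log n)^3).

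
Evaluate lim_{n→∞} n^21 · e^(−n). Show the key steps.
lim = 0

Exponentials with base > 1 dominate every fixed polynomial: for any fixed c, n^c / e^n → 0 as n → ∞ (e.g. by the ratio test, or since e^n grows faster than any power of n). Hence n^21 · e^(−n) = n^21 / e^n → 0.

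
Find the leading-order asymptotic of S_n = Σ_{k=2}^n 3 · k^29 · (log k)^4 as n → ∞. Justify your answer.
S_n ~ n^30 · (log n)^4 / 10

By integral comparison, S_n = ∫_1^n 3 · x^29 · (log x)^4 dx + O(n^29 · (log n)^4). For the integral, the leading term of ∫_1^n x^29 (log x)^4 dx is n^30/30 · (log n)^4 (by repeated integration by parts; each step lowers the log-exponent and produces a relatively O(1/log n) correction). Hence S_n ~ n^30 · (log n)^4 / 10.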